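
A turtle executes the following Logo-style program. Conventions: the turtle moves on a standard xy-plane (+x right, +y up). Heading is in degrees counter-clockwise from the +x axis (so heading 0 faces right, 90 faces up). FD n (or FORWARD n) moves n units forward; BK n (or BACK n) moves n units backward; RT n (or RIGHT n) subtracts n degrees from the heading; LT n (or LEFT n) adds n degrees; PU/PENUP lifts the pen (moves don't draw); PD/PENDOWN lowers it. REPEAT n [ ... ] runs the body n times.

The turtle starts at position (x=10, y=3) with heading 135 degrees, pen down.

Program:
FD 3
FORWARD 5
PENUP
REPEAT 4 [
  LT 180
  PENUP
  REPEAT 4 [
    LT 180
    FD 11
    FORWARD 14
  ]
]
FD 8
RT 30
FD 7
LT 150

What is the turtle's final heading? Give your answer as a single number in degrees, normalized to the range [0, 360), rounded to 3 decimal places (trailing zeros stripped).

Answer: 255

Derivation:
Executing turtle program step by step:
Start: pos=(10,3), heading=135, pen down
FD 3: (10,3) -> (7.879,5.121) [heading=135, draw]
FD 5: (7.879,5.121) -> (4.343,8.657) [heading=135, draw]
PU: pen up
REPEAT 4 [
  -- iteration 1/4 --
  LT 180: heading 135 -> 315
  PU: pen up
  REPEAT 4 [
    -- iteration 1/4 --
    LT 180: heading 315 -> 135
    FD 11: (4.343,8.657) -> (-3.435,16.435) [heading=135, move]
    FD 14: (-3.435,16.435) -> (-13.335,26.335) [heading=135, move]
    -- iteration 2/4 --
    LT 180: heading 135 -> 315
    FD 11: (-13.335,26.335) -> (-5.556,18.556) [heading=315, move]
    FD 14: (-5.556,18.556) -> (4.343,8.657) [heading=315, move]
    -- iteration 3/4 --
    LT 180: heading 315 -> 135
    FD 11: (4.343,8.657) -> (-3.435,16.435) [heading=135, move]
    FD 14: (-3.435,16.435) -> (-13.335,26.335) [heading=135, move]
    -- iteration 4/4 --
    LT 180: heading 135 -> 315
    FD 11: (-13.335,26.335) -> (-5.556,18.556) [heading=315, move]
    FD 14: (-5.556,18.556) -> (4.343,8.657) [heading=315, move]
  ]
  -- iteration 2/4 --
  LT 180: heading 315 -> 135
  PU: pen up
  REPEAT 4 [
    -- iteration 1/4 --
    LT 180: heading 135 -> 315
    FD 11: (4.343,8.657) -> (12.121,0.879) [heading=315, move]
    FD 14: (12.121,0.879) -> (22.021,-9.021) [heading=315, move]
    -- iteration 2/4 --
    LT 180: heading 315 -> 135
    FD 11: (22.021,-9.021) -> (14.243,-1.243) [heading=135, move]
    FD 14: (14.243,-1.243) -> (4.343,8.657) [heading=135, move]
    -- iteration 3/4 --
    LT 180: heading 135 -> 315
    FD 11: (4.343,8.657) -> (12.121,0.879) [heading=315, move]
    FD 14: (12.121,0.879) -> (22.021,-9.021) [heading=315, move]
    -- iteration 4/4 --
    LT 180: heading 315 -> 135
    FD 11: (22.021,-9.021) -> (14.243,-1.243) [heading=135, move]
    FD 14: (14.243,-1.243) -> (4.343,8.657) [heading=135, move]
  ]
  -- iteration 3/4 --
  LT 180: heading 135 -> 315
  PU: pen up
  REPEAT 4 [
    -- iteration 1/4 --
    LT 180: heading 315 -> 135
    FD 11: (4.343,8.657) -> (-3.435,16.435) [heading=135, move]
    FD 14: (-3.435,16.435) -> (-13.335,26.335) [heading=135, move]
    -- iteration 2/4 --
    LT 180: heading 135 -> 315
    FD 11: (-13.335,26.335) -> (-5.556,18.556) [heading=315, move]
    FD 14: (-5.556,18.556) -> (4.343,8.657) [heading=315, move]
    -- iteration 3/4 --
    LT 180: heading 315 -> 135
    FD 11: (4.343,8.657) -> (-3.435,16.435) [heading=135, move]
    FD 14: (-3.435,16.435) -> (-13.335,26.335) [heading=135, move]
    -- iteration 4/4 --
    LT 180: heading 135 -> 315
    FD 11: (-13.335,26.335) -> (-5.556,18.556) [heading=315, move]
    FD 14: (-5.556,18.556) -> (4.343,8.657) [heading=315, move]
  ]
  -- iteration 4/4 --
  LT 180: heading 315 -> 135
  PU: pen up
  REPEAT 4 [
    -- iteration 1/4 --
    LT 180: heading 135 -> 315
    FD 11: (4.343,8.657) -> (12.121,0.879) [heading=315, move]
    FD 14: (12.121,0.879) -> (22.021,-9.021) [heading=315, move]
    -- iteration 2/4 --
    LT 180: heading 315 -> 135
    FD 11: (22.021,-9.021) -> (14.243,-1.243) [heading=135, move]
    FD 14: (14.243,-1.243) -> (4.343,8.657) [heading=135, move]
    -- iteration 3/4 --
    LT 180: heading 135 -> 315
    FD 11: (4.343,8.657) -> (12.121,0.879) [heading=315, move]
    FD 14: (12.121,0.879) -> (22.021,-9.021) [heading=315, move]
    -- iteration 4/4 --
    LT 180: heading 315 -> 135
    FD 11: (22.021,-9.021) -> (14.243,-1.243) [heading=135, move]
    FD 14: (14.243,-1.243) -> (4.343,8.657) [heading=135, move]
  ]
]
FD 8: (4.343,8.657) -> (-1.314,14.314) [heading=135, move]
RT 30: heading 135 -> 105
FD 7: (-1.314,14.314) -> (-3.125,21.075) [heading=105, move]
LT 150: heading 105 -> 255
Final: pos=(-3.125,21.075), heading=255, 2 segment(s) drawn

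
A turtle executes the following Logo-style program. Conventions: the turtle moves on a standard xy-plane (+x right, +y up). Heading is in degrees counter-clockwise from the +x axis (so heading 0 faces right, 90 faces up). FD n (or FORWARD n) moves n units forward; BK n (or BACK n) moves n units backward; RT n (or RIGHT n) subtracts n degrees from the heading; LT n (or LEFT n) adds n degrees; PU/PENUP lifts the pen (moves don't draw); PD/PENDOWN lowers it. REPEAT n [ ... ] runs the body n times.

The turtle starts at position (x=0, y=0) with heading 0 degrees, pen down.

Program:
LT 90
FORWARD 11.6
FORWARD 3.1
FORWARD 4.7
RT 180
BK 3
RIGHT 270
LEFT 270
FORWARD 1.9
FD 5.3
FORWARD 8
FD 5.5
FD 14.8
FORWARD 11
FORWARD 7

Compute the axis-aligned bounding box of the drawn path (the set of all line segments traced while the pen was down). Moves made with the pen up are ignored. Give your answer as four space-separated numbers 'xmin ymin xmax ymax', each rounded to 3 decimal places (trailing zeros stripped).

Answer: 0 -31.1 0 22.4

Derivation:
Executing turtle program step by step:
Start: pos=(0,0), heading=0, pen down
LT 90: heading 0 -> 90
FD 11.6: (0,0) -> (0,11.6) [heading=90, draw]
FD 3.1: (0,11.6) -> (0,14.7) [heading=90, draw]
FD 4.7: (0,14.7) -> (0,19.4) [heading=90, draw]
RT 180: heading 90 -> 270
BK 3: (0,19.4) -> (0,22.4) [heading=270, draw]
RT 270: heading 270 -> 0
LT 270: heading 0 -> 270
FD 1.9: (0,22.4) -> (0,20.5) [heading=270, draw]
FD 5.3: (0,20.5) -> (0,15.2) [heading=270, draw]
FD 8: (0,15.2) -> (0,7.2) [heading=270, draw]
FD 5.5: (0,7.2) -> (0,1.7) [heading=270, draw]
FD 14.8: (0,1.7) -> (0,-13.1) [heading=270, draw]
FD 11: (0,-13.1) -> (0,-24.1) [heading=270, draw]
FD 7: (0,-24.1) -> (0,-31.1) [heading=270, draw]
Final: pos=(0,-31.1), heading=270, 11 segment(s) drawn

Segment endpoints: x in {0, 0, 0, 0, 0, 0, 0, 0, 0, 0, 0, 0}, y in {-31.1, -24.1, -13.1, 0, 1.7, 7.2, 11.6, 14.7, 15.2, 19.4, 20.5, 22.4}
xmin=0, ymin=-31.1, xmax=0, ymax=22.4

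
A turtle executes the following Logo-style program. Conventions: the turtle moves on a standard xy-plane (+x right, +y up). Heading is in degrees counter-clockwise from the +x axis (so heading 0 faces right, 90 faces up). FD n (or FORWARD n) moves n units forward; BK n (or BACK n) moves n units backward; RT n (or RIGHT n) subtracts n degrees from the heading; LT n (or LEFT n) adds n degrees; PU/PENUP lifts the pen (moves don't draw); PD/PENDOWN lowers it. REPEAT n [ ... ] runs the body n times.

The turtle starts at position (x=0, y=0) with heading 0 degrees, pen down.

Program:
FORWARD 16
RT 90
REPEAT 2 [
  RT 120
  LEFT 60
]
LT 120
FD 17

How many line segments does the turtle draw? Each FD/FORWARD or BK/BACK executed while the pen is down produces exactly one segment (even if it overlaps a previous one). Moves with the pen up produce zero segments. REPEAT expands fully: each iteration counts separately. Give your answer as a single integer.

Executing turtle program step by step:
Start: pos=(0,0), heading=0, pen down
FD 16: (0,0) -> (16,0) [heading=0, draw]
RT 90: heading 0 -> 270
REPEAT 2 [
  -- iteration 1/2 --
  RT 120: heading 270 -> 150
  LT 60: heading 150 -> 210
  -- iteration 2/2 --
  RT 120: heading 210 -> 90
  LT 60: heading 90 -> 150
]
LT 120: heading 150 -> 270
FD 17: (16,0) -> (16,-17) [heading=270, draw]
Final: pos=(16,-17), heading=270, 2 segment(s) drawn
Segments drawn: 2

Answer: 2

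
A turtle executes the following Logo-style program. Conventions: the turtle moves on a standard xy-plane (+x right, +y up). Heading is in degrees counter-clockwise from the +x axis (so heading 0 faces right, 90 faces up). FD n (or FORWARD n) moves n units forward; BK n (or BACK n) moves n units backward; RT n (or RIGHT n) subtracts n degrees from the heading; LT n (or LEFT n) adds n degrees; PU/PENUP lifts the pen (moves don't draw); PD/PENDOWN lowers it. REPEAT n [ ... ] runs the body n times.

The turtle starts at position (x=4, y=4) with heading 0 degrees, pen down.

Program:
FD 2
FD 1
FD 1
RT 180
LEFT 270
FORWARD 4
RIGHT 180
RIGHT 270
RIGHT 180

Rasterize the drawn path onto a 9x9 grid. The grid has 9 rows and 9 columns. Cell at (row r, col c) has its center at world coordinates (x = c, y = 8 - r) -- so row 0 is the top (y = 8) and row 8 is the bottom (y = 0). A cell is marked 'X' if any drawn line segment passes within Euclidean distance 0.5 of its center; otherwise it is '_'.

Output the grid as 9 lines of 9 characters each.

Segment 0: (4,4) -> (6,4)
Segment 1: (6,4) -> (7,4)
Segment 2: (7,4) -> (8,4)
Segment 3: (8,4) -> (8,8)

Answer: ________X
________X
________X
________X
____XXXXX
_________
_________
_________
_________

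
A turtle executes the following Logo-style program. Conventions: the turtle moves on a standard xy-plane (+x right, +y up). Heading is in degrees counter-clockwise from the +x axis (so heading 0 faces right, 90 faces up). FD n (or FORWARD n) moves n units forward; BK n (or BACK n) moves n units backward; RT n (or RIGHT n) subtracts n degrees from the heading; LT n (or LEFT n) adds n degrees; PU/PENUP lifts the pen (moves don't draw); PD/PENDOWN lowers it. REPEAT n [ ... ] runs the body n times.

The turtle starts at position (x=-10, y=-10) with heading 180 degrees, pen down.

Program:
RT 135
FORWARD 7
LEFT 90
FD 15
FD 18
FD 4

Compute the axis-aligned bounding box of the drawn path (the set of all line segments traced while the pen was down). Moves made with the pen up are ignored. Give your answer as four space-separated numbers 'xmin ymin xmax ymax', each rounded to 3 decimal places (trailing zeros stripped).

Answer: -31.213 -10 -5.05 21.113

Derivation:
Executing turtle program step by step:
Start: pos=(-10,-10), heading=180, pen down
RT 135: heading 180 -> 45
FD 7: (-10,-10) -> (-5.05,-5.05) [heading=45, draw]
LT 90: heading 45 -> 135
FD 15: (-5.05,-5.05) -> (-15.657,5.556) [heading=135, draw]
FD 18: (-15.657,5.556) -> (-28.385,18.284) [heading=135, draw]
FD 4: (-28.385,18.284) -> (-31.213,21.113) [heading=135, draw]
Final: pos=(-31.213,21.113), heading=135, 4 segment(s) drawn

Segment endpoints: x in {-31.213, -28.385, -15.657, -10, -5.05}, y in {-10, -5.05, 5.556, 18.284, 21.113}
xmin=-31.213, ymin=-10, xmax=-5.05, ymax=21.113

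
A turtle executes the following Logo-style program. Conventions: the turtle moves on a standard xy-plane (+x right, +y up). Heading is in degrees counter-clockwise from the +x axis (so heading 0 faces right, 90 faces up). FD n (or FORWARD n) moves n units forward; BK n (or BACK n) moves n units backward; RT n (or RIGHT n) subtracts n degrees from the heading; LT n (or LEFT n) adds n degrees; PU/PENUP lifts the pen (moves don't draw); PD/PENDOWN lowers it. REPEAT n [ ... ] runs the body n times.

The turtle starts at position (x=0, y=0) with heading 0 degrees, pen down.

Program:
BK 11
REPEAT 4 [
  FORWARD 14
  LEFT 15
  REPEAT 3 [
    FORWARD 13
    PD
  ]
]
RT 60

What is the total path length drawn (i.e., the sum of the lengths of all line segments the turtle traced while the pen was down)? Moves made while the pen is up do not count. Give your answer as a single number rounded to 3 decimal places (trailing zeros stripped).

Executing turtle program step by step:
Start: pos=(0,0), heading=0, pen down
BK 11: (0,0) -> (-11,0) [heading=0, draw]
REPEAT 4 [
  -- iteration 1/4 --
  FD 14: (-11,0) -> (3,0) [heading=0, draw]
  LT 15: heading 0 -> 15
  REPEAT 3 [
    -- iteration 1/3 --
    FD 13: (3,0) -> (15.557,3.365) [heading=15, draw]
    PD: pen down
    -- iteration 2/3 --
    FD 13: (15.557,3.365) -> (28.114,6.729) [heading=15, draw]
    PD: pen down
    -- iteration 3/3 --
    FD 13: (28.114,6.729) -> (40.671,10.094) [heading=15, draw]
    PD: pen down
  ]
  -- iteration 2/4 --
  FD 14: (40.671,10.094) -> (54.194,13.717) [heading=15, draw]
  LT 15: heading 15 -> 30
  REPEAT 3 [
    -- iteration 1/3 --
    FD 13: (54.194,13.717) -> (65.452,20.217) [heading=30, draw]
    PD: pen down
    -- iteration 2/3 --
    FD 13: (65.452,20.217) -> (76.711,26.717) [heading=30, draw]
    PD: pen down
    -- iteration 3/3 --
    FD 13: (76.711,26.717) -> (87.969,33.217) [heading=30, draw]
    PD: pen down
  ]
  -- iteration 3/4 --
  FD 14: (87.969,33.217) -> (100.093,40.217) [heading=30, draw]
  LT 15: heading 30 -> 45
  REPEAT 3 [
    -- iteration 1/3 --
    FD 13: (100.093,40.217) -> (109.286,49.41) [heading=45, draw]
    PD: pen down
    -- iteration 2/3 --
    FD 13: (109.286,49.41) -> (118.478,58.602) [heading=45, draw]
    PD: pen down
    -- iteration 3/3 --
    FD 13: (118.478,58.602) -> (127.671,67.795) [heading=45, draw]
    PD: pen down
  ]
  -- iteration 4/4 --
  FD 14: (127.671,67.795) -> (137.57,77.694) [heading=45, draw]
  LT 15: heading 45 -> 60
  REPEAT 3 [
    -- iteration 1/3 --
    FD 13: (137.57,77.694) -> (144.07,88.952) [heading=60, draw]
    PD: pen down
    -- iteration 2/3 --
    FD 13: (144.07,88.952) -> (150.57,100.211) [heading=60, draw]
    PD: pen down
    -- iteration 3/3 --
    FD 13: (150.57,100.211) -> (157.07,111.469) [heading=60, draw]
    PD: pen down
  ]
]
RT 60: heading 60 -> 0
Final: pos=(157.07,111.469), heading=0, 17 segment(s) drawn

Segment lengths:
  seg 1: (0,0) -> (-11,0), length = 11
  seg 2: (-11,0) -> (3,0), length = 14
  seg 3: (3,0) -> (15.557,3.365), length = 13
  seg 4: (15.557,3.365) -> (28.114,6.729), length = 13
  seg 5: (28.114,6.729) -> (40.671,10.094), length = 13
  seg 6: (40.671,10.094) -> (54.194,13.717), length = 14
  seg 7: (54.194,13.717) -> (65.452,20.217), length = 13
  seg 8: (65.452,20.217) -> (76.711,26.717), length = 13
  seg 9: (76.711,26.717) -> (87.969,33.217), length = 13
  seg 10: (87.969,33.217) -> (100.093,40.217), length = 14
  seg 11: (100.093,40.217) -> (109.286,49.41), length = 13
  seg 12: (109.286,49.41) -> (118.478,58.602), length = 13
  seg 13: (118.478,58.602) -> (127.671,67.795), length = 13
  seg 14: (127.671,67.795) -> (137.57,77.694), length = 14
  seg 15: (137.57,77.694) -> (144.07,88.952), length = 13
  seg 16: (144.07,88.952) -> (150.57,100.211), length = 13
  seg 17: (150.57,100.211) -> (157.07,111.469), length = 13
Total = 223

Answer: 223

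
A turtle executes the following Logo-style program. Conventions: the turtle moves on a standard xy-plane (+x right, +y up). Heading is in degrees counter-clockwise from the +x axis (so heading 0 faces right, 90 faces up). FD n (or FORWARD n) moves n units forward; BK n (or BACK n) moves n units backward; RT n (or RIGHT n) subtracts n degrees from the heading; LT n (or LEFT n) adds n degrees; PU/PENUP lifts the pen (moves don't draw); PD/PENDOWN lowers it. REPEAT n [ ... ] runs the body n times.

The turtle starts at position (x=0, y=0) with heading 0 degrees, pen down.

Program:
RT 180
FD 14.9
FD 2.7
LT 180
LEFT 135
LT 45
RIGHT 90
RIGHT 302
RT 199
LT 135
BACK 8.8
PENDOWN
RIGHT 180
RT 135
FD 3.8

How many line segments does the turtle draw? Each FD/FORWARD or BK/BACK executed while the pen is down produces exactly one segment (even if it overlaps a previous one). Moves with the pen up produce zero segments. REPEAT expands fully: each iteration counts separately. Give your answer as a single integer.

Answer: 4

Derivation:
Executing turtle program step by step:
Start: pos=(0,0), heading=0, pen down
RT 180: heading 0 -> 180
FD 14.9: (0,0) -> (-14.9,0) [heading=180, draw]
FD 2.7: (-14.9,0) -> (-17.6,0) [heading=180, draw]
LT 180: heading 180 -> 0
LT 135: heading 0 -> 135
LT 45: heading 135 -> 180
RT 90: heading 180 -> 90
RT 302: heading 90 -> 148
RT 199: heading 148 -> 309
LT 135: heading 309 -> 84
BK 8.8: (-17.6,0) -> (-18.52,-8.752) [heading=84, draw]
PD: pen down
RT 180: heading 84 -> 264
RT 135: heading 264 -> 129
FD 3.8: (-18.52,-8.752) -> (-20.911,-5.799) [heading=129, draw]
Final: pos=(-20.911,-5.799), heading=129, 4 segment(s) drawn
Segments drawn: 4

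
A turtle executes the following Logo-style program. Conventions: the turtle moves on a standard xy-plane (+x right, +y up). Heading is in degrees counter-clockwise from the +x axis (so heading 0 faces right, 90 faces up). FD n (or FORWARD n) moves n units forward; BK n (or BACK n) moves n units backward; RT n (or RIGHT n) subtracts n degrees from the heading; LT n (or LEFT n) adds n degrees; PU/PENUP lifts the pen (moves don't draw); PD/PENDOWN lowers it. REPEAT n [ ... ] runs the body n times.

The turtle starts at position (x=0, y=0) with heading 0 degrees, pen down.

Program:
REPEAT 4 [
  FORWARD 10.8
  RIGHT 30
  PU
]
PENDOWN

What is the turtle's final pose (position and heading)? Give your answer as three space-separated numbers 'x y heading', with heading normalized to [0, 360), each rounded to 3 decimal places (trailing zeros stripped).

Executing turtle program step by step:
Start: pos=(0,0), heading=0, pen down
REPEAT 4 [
  -- iteration 1/4 --
  FD 10.8: (0,0) -> (10.8,0) [heading=0, draw]
  RT 30: heading 0 -> 330
  PU: pen up
  -- iteration 2/4 --
  FD 10.8: (10.8,0) -> (20.153,-5.4) [heading=330, move]
  RT 30: heading 330 -> 300
  PU: pen up
  -- iteration 3/4 --
  FD 10.8: (20.153,-5.4) -> (25.553,-14.753) [heading=300, move]
  RT 30: heading 300 -> 270
  PU: pen up
  -- iteration 4/4 --
  FD 10.8: (25.553,-14.753) -> (25.553,-25.553) [heading=270, move]
  RT 30: heading 270 -> 240
  PU: pen up
]
PD: pen down
Final: pos=(25.553,-25.553), heading=240, 1 segment(s) drawn

Answer: 25.553 -25.553 240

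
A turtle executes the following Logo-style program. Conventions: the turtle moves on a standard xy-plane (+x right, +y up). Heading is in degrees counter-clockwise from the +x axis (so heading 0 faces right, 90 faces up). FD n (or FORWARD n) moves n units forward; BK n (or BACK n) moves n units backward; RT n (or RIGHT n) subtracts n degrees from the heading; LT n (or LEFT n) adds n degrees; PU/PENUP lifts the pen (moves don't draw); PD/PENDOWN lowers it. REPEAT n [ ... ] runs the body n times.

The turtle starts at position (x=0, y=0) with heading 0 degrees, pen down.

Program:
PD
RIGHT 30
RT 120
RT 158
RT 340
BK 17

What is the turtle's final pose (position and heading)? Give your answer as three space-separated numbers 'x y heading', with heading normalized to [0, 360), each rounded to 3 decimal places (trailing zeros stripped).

Answer: -5.253 -16.168 72

Derivation:
Executing turtle program step by step:
Start: pos=(0,0), heading=0, pen down
PD: pen down
RT 30: heading 0 -> 330
RT 120: heading 330 -> 210
RT 158: heading 210 -> 52
RT 340: heading 52 -> 72
BK 17: (0,0) -> (-5.253,-16.168) [heading=72, draw]
Final: pos=(-5.253,-16.168), heading=72, 1 segment(s) drawn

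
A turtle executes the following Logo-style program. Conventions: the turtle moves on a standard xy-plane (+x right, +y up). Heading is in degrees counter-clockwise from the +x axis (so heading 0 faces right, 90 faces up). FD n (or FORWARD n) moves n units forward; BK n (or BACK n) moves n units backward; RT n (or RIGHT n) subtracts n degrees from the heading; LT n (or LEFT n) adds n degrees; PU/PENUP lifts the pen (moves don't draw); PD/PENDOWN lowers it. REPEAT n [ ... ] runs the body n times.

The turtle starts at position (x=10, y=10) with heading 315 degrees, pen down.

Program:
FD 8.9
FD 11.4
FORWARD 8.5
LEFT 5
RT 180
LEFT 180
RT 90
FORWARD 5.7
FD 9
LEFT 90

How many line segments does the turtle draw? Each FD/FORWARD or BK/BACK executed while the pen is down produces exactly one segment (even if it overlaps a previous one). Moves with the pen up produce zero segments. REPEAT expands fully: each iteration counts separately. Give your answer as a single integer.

Executing turtle program step by step:
Start: pos=(10,10), heading=315, pen down
FD 8.9: (10,10) -> (16.293,3.707) [heading=315, draw]
FD 11.4: (16.293,3.707) -> (24.354,-4.354) [heading=315, draw]
FD 8.5: (24.354,-4.354) -> (30.365,-10.365) [heading=315, draw]
LT 5: heading 315 -> 320
RT 180: heading 320 -> 140
LT 180: heading 140 -> 320
RT 90: heading 320 -> 230
FD 5.7: (30.365,-10.365) -> (26.701,-14.731) [heading=230, draw]
FD 9: (26.701,-14.731) -> (20.916,-21.626) [heading=230, draw]
LT 90: heading 230 -> 320
Final: pos=(20.916,-21.626), heading=320, 5 segment(s) drawn
Segments drawn: 5

Answer: 5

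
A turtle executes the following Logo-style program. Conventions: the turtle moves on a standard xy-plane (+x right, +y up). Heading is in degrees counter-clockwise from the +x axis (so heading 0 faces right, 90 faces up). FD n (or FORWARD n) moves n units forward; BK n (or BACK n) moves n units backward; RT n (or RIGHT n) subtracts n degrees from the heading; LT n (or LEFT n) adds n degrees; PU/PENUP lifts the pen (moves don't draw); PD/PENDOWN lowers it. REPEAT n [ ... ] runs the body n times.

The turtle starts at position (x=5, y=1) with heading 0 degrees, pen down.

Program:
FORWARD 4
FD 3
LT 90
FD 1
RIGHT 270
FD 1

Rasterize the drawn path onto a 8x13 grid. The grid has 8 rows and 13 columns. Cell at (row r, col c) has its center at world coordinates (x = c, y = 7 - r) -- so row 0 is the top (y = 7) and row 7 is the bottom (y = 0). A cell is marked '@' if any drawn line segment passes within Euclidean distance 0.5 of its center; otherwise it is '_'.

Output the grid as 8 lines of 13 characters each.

Segment 0: (5,1) -> (9,1)
Segment 1: (9,1) -> (12,1)
Segment 2: (12,1) -> (12,2)
Segment 3: (12,2) -> (11,2)

Answer: _____________
_____________
_____________
_____________
_____________
___________@@
_____@@@@@@@@
_____________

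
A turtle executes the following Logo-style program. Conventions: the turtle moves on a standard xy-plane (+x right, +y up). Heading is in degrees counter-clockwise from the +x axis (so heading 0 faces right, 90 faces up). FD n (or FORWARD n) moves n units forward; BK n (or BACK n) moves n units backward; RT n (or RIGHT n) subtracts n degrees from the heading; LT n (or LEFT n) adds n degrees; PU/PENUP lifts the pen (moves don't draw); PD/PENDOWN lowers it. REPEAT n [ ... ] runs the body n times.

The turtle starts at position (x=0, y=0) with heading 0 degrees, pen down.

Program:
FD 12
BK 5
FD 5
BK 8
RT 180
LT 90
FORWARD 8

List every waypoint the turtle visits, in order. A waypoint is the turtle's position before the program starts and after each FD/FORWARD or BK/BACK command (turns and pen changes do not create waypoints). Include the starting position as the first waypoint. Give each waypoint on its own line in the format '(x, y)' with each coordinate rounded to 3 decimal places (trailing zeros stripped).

Answer: (0, 0)
(12, 0)
(7, 0)
(12, 0)
(4, 0)
(4, -8)

Derivation:
Executing turtle program step by step:
Start: pos=(0,0), heading=0, pen down
FD 12: (0,0) -> (12,0) [heading=0, draw]
BK 5: (12,0) -> (7,0) [heading=0, draw]
FD 5: (7,0) -> (12,0) [heading=0, draw]
BK 8: (12,0) -> (4,0) [heading=0, draw]
RT 180: heading 0 -> 180
LT 90: heading 180 -> 270
FD 8: (4,0) -> (4,-8) [heading=270, draw]
Final: pos=(4,-8), heading=270, 5 segment(s) drawn
Waypoints (6 total):
(0, 0)
(12, 0)
(7, 0)
(12, 0)
(4, 0)
(4, -8)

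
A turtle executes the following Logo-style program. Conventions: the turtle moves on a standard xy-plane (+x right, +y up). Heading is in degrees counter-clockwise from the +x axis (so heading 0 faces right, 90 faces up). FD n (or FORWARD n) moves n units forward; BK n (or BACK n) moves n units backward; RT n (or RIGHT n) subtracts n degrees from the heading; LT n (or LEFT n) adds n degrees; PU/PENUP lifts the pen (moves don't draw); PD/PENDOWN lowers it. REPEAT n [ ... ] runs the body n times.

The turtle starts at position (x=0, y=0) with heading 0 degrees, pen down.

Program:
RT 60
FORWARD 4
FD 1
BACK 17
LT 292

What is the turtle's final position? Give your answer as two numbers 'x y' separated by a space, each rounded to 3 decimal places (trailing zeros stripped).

Answer: -6 10.392

Derivation:
Executing turtle program step by step:
Start: pos=(0,0), heading=0, pen down
RT 60: heading 0 -> 300
FD 4: (0,0) -> (2,-3.464) [heading=300, draw]
FD 1: (2,-3.464) -> (2.5,-4.33) [heading=300, draw]
BK 17: (2.5,-4.33) -> (-6,10.392) [heading=300, draw]
LT 292: heading 300 -> 232
Final: pos=(-6,10.392), heading=232, 3 segment(s) drawn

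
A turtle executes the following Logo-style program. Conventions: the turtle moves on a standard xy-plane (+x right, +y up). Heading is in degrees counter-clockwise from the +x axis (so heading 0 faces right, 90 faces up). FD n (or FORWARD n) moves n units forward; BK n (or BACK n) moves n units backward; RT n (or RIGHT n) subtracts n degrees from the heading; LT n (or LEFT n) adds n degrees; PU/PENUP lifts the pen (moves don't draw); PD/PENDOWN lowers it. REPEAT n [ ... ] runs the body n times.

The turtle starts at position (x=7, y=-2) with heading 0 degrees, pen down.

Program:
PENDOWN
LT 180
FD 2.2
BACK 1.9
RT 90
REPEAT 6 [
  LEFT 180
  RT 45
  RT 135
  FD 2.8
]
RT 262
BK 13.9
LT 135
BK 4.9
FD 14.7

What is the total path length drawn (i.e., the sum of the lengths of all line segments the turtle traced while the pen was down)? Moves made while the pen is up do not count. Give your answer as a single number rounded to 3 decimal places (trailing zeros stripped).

Executing turtle program step by step:
Start: pos=(7,-2), heading=0, pen down
PD: pen down
LT 180: heading 0 -> 180
FD 2.2: (7,-2) -> (4.8,-2) [heading=180, draw]
BK 1.9: (4.8,-2) -> (6.7,-2) [heading=180, draw]
RT 90: heading 180 -> 90
REPEAT 6 [
  -- iteration 1/6 --
  LT 180: heading 90 -> 270
  RT 45: heading 270 -> 225
  RT 135: heading 225 -> 90
  FD 2.8: (6.7,-2) -> (6.7,0.8) [heading=90, draw]
  -- iteration 2/6 --
  LT 180: heading 90 -> 270
  RT 45: heading 270 -> 225
  RT 135: heading 225 -> 90
  FD 2.8: (6.7,0.8) -> (6.7,3.6) [heading=90, draw]
  -- iteration 3/6 --
  LT 180: heading 90 -> 270
  RT 45: heading 270 -> 225
  RT 135: heading 225 -> 90
  FD 2.8: (6.7,3.6) -> (6.7,6.4) [heading=90, draw]
  -- iteration 4/6 --
  LT 180: heading 90 -> 270
  RT 45: heading 270 -> 225
  RT 135: heading 225 -> 90
  FD 2.8: (6.7,6.4) -> (6.7,9.2) [heading=90, draw]
  -- iteration 5/6 --
  LT 180: heading 90 -> 270
  RT 45: heading 270 -> 225
  RT 135: heading 225 -> 90
  FD 2.8: (6.7,9.2) -> (6.7,12) [heading=90, draw]
  -- iteration 6/6 --
  LT 180: heading 90 -> 270
  RT 45: heading 270 -> 225
  RT 135: heading 225 -> 90
  FD 2.8: (6.7,12) -> (6.7,14.8) [heading=90, draw]
]
RT 262: heading 90 -> 188
BK 13.9: (6.7,14.8) -> (20.465,16.735) [heading=188, draw]
LT 135: heading 188 -> 323
BK 4.9: (20.465,16.735) -> (16.551,19.683) [heading=323, draw]
FD 14.7: (16.551,19.683) -> (28.291,10.837) [heading=323, draw]
Final: pos=(28.291,10.837), heading=323, 11 segment(s) drawn

Segment lengths:
  seg 1: (7,-2) -> (4.8,-2), length = 2.2
  seg 2: (4.8,-2) -> (6.7,-2), length = 1.9
  seg 3: (6.7,-2) -> (6.7,0.8), length = 2.8
  seg 4: (6.7,0.8) -> (6.7,3.6), length = 2.8
  seg 5: (6.7,3.6) -> (6.7,6.4), length = 2.8
  seg 6: (6.7,6.4) -> (6.7,9.2), length = 2.8
  seg 7: (6.7,9.2) -> (6.7,12), length = 2.8
  seg 8: (6.7,12) -> (6.7,14.8), length = 2.8
  seg 9: (6.7,14.8) -> (20.465,16.735), length = 13.9
  seg 10: (20.465,16.735) -> (16.551,19.683), length = 4.9
  seg 11: (16.551,19.683) -> (28.291,10.837), length = 14.7
Total = 54.4

Answer: 54.4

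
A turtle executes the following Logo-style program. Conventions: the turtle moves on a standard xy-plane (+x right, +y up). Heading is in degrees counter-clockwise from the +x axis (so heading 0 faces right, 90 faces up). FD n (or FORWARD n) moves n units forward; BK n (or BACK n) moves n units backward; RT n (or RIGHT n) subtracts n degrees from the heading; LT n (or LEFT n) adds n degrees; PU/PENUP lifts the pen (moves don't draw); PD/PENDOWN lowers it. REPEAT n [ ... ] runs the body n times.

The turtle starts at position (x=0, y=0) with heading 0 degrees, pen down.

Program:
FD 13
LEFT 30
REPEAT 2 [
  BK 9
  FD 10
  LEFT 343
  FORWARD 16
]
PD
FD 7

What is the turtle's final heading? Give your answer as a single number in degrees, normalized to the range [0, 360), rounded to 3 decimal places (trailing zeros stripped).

Answer: 356

Derivation:
Executing turtle program step by step:
Start: pos=(0,0), heading=0, pen down
FD 13: (0,0) -> (13,0) [heading=0, draw]
LT 30: heading 0 -> 30
REPEAT 2 [
  -- iteration 1/2 --
  BK 9: (13,0) -> (5.206,-4.5) [heading=30, draw]
  FD 10: (5.206,-4.5) -> (13.866,0.5) [heading=30, draw]
  LT 343: heading 30 -> 13
  FD 16: (13.866,0.5) -> (29.456,4.099) [heading=13, draw]
  -- iteration 2/2 --
  BK 9: (29.456,4.099) -> (20.687,2.075) [heading=13, draw]
  FD 10: (20.687,2.075) -> (30.43,4.324) [heading=13, draw]
  LT 343: heading 13 -> 356
  FD 16: (30.43,4.324) -> (46.391,3.208) [heading=356, draw]
]
PD: pen down
FD 7: (46.391,3.208) -> (53.374,2.72) [heading=356, draw]
Final: pos=(53.374,2.72), heading=356, 8 segment(s) drawn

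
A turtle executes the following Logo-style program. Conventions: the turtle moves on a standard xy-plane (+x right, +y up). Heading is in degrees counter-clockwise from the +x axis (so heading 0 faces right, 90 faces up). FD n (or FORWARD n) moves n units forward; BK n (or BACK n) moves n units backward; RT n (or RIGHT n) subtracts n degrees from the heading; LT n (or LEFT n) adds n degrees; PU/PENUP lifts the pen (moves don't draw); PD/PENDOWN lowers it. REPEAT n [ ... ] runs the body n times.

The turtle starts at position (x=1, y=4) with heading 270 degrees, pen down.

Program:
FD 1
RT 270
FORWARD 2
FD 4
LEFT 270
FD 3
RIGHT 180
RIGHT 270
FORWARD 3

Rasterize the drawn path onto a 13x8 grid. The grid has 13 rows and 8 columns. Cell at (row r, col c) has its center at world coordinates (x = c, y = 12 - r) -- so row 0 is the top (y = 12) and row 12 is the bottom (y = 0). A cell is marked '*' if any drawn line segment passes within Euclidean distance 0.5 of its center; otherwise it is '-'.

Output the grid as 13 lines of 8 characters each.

Answer: --------
--------
--------
--------
--------
--------
--------
--------
-*------
-*******
-------*
-------*
----****

Derivation:
Segment 0: (1,4) -> (1,3)
Segment 1: (1,3) -> (3,3)
Segment 2: (3,3) -> (7,3)
Segment 3: (7,3) -> (7,0)
Segment 4: (7,0) -> (4,-0)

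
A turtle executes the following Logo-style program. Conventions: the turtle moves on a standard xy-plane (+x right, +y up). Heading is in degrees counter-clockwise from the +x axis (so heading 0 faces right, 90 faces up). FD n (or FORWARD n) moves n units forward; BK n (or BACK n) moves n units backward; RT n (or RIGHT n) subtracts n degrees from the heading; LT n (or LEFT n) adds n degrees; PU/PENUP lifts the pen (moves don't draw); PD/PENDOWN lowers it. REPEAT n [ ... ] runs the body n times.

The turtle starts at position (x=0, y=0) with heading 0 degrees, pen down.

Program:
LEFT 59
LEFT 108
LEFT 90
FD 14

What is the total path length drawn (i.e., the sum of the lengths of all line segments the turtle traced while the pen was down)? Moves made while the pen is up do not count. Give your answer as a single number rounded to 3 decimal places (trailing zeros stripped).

Answer: 14

Derivation:
Executing turtle program step by step:
Start: pos=(0,0), heading=0, pen down
LT 59: heading 0 -> 59
LT 108: heading 59 -> 167
LT 90: heading 167 -> 257
FD 14: (0,0) -> (-3.149,-13.641) [heading=257, draw]
Final: pos=(-3.149,-13.641), heading=257, 1 segment(s) drawn

Segment lengths:
  seg 1: (0,0) -> (-3.149,-13.641), length = 14
Total = 14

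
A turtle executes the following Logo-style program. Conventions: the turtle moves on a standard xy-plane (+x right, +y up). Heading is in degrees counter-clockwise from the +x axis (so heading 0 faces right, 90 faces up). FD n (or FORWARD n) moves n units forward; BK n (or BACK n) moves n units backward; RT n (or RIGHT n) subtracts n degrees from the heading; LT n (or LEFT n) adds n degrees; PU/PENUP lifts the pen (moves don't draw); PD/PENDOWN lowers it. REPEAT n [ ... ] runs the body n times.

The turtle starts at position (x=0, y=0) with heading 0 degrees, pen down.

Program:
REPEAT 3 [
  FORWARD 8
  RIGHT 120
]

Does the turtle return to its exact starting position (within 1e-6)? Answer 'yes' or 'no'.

Executing turtle program step by step:
Start: pos=(0,0), heading=0, pen down
REPEAT 3 [
  -- iteration 1/3 --
  FD 8: (0,0) -> (8,0) [heading=0, draw]
  RT 120: heading 0 -> 240
  -- iteration 2/3 --
  FD 8: (8,0) -> (4,-6.928) [heading=240, draw]
  RT 120: heading 240 -> 120
  -- iteration 3/3 --
  FD 8: (4,-6.928) -> (0,0) [heading=120, draw]
  RT 120: heading 120 -> 0
]
Final: pos=(0,0), heading=0, 3 segment(s) drawn

Start position: (0, 0)
Final position: (0, 0)
Distance = 0; < 1e-6 -> CLOSED

Answer: yes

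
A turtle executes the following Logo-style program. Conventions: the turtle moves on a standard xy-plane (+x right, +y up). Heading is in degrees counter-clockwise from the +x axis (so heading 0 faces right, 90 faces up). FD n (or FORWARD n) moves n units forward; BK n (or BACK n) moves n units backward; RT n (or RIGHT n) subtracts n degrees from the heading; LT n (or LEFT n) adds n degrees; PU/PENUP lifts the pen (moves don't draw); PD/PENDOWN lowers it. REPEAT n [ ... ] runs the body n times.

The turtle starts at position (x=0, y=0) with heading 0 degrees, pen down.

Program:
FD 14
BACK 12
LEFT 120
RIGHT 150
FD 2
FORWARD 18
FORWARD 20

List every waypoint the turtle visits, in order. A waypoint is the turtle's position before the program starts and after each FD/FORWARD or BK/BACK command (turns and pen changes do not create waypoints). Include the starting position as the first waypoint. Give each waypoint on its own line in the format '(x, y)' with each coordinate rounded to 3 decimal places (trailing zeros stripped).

Executing turtle program step by step:
Start: pos=(0,0), heading=0, pen down
FD 14: (0,0) -> (14,0) [heading=0, draw]
BK 12: (14,0) -> (2,0) [heading=0, draw]
LT 120: heading 0 -> 120
RT 150: heading 120 -> 330
FD 2: (2,0) -> (3.732,-1) [heading=330, draw]
FD 18: (3.732,-1) -> (19.321,-10) [heading=330, draw]
FD 20: (19.321,-10) -> (36.641,-20) [heading=330, draw]
Final: pos=(36.641,-20), heading=330, 5 segment(s) drawn
Waypoints (6 total):
(0, 0)
(14, 0)
(2, 0)
(3.732, -1)
(19.321, -10)
(36.641, -20)

Answer: (0, 0)
(14, 0)
(2, 0)
(3.732, -1)
(19.321, -10)
(36.641, -20)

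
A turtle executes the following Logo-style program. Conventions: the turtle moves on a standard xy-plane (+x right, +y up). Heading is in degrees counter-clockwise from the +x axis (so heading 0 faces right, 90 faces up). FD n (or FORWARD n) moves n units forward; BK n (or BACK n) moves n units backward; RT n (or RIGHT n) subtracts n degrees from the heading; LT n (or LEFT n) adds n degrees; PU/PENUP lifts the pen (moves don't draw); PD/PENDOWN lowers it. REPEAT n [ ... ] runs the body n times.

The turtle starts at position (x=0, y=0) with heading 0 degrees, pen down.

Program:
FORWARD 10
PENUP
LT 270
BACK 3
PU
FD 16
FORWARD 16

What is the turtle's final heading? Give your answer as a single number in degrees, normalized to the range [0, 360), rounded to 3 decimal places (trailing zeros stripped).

Answer: 270

Derivation:
Executing turtle program step by step:
Start: pos=(0,0), heading=0, pen down
FD 10: (0,0) -> (10,0) [heading=0, draw]
PU: pen up
LT 270: heading 0 -> 270
BK 3: (10,0) -> (10,3) [heading=270, move]
PU: pen up
FD 16: (10,3) -> (10,-13) [heading=270, move]
FD 16: (10,-13) -> (10,-29) [heading=270, move]
Final: pos=(10,-29), heading=270, 1 segment(s) drawn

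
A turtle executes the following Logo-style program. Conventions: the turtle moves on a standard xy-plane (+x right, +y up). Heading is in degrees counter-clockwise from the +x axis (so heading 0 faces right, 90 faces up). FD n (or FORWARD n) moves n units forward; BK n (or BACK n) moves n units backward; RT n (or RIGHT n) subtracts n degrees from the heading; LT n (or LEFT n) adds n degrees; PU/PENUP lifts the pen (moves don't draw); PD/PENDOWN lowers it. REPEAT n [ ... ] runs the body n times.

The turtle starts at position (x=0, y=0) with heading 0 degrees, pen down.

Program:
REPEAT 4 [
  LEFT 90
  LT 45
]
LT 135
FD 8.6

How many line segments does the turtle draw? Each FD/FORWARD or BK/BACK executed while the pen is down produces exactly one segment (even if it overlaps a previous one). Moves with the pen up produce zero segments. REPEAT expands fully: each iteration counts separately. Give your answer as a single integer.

Executing turtle program step by step:
Start: pos=(0,0), heading=0, pen down
REPEAT 4 [
  -- iteration 1/4 --
  LT 90: heading 0 -> 90
  LT 45: heading 90 -> 135
  -- iteration 2/4 --
  LT 90: heading 135 -> 225
  LT 45: heading 225 -> 270
  -- iteration 3/4 --
  LT 90: heading 270 -> 0
  LT 45: heading 0 -> 45
  -- iteration 4/4 --
  LT 90: heading 45 -> 135
  LT 45: heading 135 -> 180
]
LT 135: heading 180 -> 315
FD 8.6: (0,0) -> (6.081,-6.081) [heading=315, draw]
Final: pos=(6.081,-6.081), heading=315, 1 segment(s) drawn
Segments drawn: 1

Answer: 1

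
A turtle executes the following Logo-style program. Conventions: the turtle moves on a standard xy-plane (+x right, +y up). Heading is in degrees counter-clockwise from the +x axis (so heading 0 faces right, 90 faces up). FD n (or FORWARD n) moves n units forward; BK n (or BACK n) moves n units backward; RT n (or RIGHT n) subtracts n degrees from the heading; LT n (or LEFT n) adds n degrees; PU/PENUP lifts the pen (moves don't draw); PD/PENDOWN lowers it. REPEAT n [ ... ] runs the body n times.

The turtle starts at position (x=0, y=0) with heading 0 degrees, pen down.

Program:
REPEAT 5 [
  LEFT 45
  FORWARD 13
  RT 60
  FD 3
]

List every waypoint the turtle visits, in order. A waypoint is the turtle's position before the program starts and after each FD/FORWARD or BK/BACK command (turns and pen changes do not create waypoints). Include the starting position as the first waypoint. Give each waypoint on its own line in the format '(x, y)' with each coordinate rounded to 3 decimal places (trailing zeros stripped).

Answer: (0, 0)
(9.192, 9.192)
(12.09, 8.416)
(23.348, 14.916)
(25.947, 13.416)
(38.504, 16.781)
(40.625, 14.659)
(53.625, 14.659)
(55.125, 12.061)
(67.682, 8.697)
(68.458, 5.799)

Derivation:
Executing turtle program step by step:
Start: pos=(0,0), heading=0, pen down
REPEAT 5 [
  -- iteration 1/5 --
  LT 45: heading 0 -> 45
  FD 13: (0,0) -> (9.192,9.192) [heading=45, draw]
  RT 60: heading 45 -> 345
  FD 3: (9.192,9.192) -> (12.09,8.416) [heading=345, draw]
  -- iteration 2/5 --
  LT 45: heading 345 -> 30
  FD 13: (12.09,8.416) -> (23.348,14.916) [heading=30, draw]
  RT 60: heading 30 -> 330
  FD 3: (23.348,14.916) -> (25.947,13.416) [heading=330, draw]
  -- iteration 3/5 --
  LT 45: heading 330 -> 15
  FD 13: (25.947,13.416) -> (38.504,16.781) [heading=15, draw]
  RT 60: heading 15 -> 315
  FD 3: (38.504,16.781) -> (40.625,14.659) [heading=315, draw]
  -- iteration 4/5 --
  LT 45: heading 315 -> 0
  FD 13: (40.625,14.659) -> (53.625,14.659) [heading=0, draw]
  RT 60: heading 0 -> 300
  FD 3: (53.625,14.659) -> (55.125,12.061) [heading=300, draw]
  -- iteration 5/5 --
  LT 45: heading 300 -> 345
  FD 13: (55.125,12.061) -> (67.682,8.697) [heading=345, draw]
  RT 60: heading 345 -> 285
  FD 3: (67.682,8.697) -> (68.458,5.799) [heading=285, draw]
]
Final: pos=(68.458,5.799), heading=285, 10 segment(s) drawn
Waypoints (11 total):
(0, 0)
(9.192, 9.192)
(12.09, 8.416)
(23.348, 14.916)
(25.947, 13.416)
(38.504, 16.781)
(40.625, 14.659)
(53.625, 14.659)
(55.125, 12.061)
(67.682, 8.697)
(68.458, 5.799)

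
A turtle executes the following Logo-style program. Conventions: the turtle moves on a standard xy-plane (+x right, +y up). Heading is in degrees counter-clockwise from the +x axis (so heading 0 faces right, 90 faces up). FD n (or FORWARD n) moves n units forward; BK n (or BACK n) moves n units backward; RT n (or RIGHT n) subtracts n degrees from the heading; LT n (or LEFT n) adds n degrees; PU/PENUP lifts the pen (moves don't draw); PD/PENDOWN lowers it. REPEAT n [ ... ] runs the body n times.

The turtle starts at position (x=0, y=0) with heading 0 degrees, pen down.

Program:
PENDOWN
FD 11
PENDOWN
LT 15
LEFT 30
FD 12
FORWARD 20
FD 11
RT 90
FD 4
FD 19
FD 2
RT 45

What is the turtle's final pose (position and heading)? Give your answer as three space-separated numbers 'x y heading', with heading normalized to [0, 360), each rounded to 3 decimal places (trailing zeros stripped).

Executing turtle program step by step:
Start: pos=(0,0), heading=0, pen down
PD: pen down
FD 11: (0,0) -> (11,0) [heading=0, draw]
PD: pen down
LT 15: heading 0 -> 15
LT 30: heading 15 -> 45
FD 12: (11,0) -> (19.485,8.485) [heading=45, draw]
FD 20: (19.485,8.485) -> (33.627,22.627) [heading=45, draw]
FD 11: (33.627,22.627) -> (41.406,30.406) [heading=45, draw]
RT 90: heading 45 -> 315
FD 4: (41.406,30.406) -> (44.234,27.577) [heading=315, draw]
FD 19: (44.234,27.577) -> (57.669,14.142) [heading=315, draw]
FD 2: (57.669,14.142) -> (59.083,12.728) [heading=315, draw]
RT 45: heading 315 -> 270
Final: pos=(59.083,12.728), heading=270, 7 segment(s) drawn

Answer: 59.083 12.728 270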